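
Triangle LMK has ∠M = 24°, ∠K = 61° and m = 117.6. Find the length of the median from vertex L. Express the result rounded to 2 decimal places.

m_L ≈ 134.72

The third angle is ∠L = 180° − ∠M − ∠K = 95.00°.
Law of sines: l = m·sin L/sin M ≈ 288.03.
Law of sines: k = m·sin K/sin M ≈ 252.88.
Median from L: ½√(2·m² + 2·k² − l²) ≈ 134.72.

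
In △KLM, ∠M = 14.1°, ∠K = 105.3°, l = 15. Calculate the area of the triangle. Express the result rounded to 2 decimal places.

The third angle is ∠L = 180° − ∠M − ∠K = 60.60°.
Law of sines: k = l·sin K/sin L ≈ 16.607.
Law of sines: m = l·sin M/sin L ≈ 4.1944.
Area = ½·l·k·sin M ≈ 30.343.

30.34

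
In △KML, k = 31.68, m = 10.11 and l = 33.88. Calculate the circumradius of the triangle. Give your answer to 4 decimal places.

By the law of cosines, cos K = (m² + l² − k²) / (2·m·l) ≈ 0.35974, so ∠K ≈ 68.92°.
Circumradius = k/(2 sin K) ≈ 16.977.

16.9766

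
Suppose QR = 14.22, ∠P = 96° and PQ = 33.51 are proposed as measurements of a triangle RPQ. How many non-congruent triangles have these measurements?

PQ·sin P = 33.51·sin(96°) ≈ 33.33.
Since ∠P is not acute, a triangle exists only if QR > PQ; here QR ≤ PQ, so there is no triangle.

0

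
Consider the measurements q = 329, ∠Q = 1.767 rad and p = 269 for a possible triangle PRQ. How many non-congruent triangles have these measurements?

1

p·sin Q = 269·sin(1.767 rad) ≈ 263.8.
Since ∠Q is not acute, a triangle exists only if q > p; here q > p, so there is exactly one triangle.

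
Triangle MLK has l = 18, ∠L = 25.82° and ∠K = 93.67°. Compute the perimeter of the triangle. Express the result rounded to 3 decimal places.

The third angle is ∠M = 180° − ∠L − ∠K = 60.51°.
Law of sines: m = l·sin M/sin L ≈ 35.973.
Law of sines: k = l·sin K/sin L ≈ 41.243.
Semiperimeter s = (35.973+18+41.243)/2 = 47.608.
Perimeter = 35.973 + 18 + 41.243 = 95.216.

perimeter ≈ 95.216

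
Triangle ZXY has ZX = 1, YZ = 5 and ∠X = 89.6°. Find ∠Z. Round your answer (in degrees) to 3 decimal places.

Law of sines: sin Y = ZX·sin X/YZ ≈ 0.20000.
Since YZ ≥ ZX, only the acute value applies: ∠Y ≈ 11.54°.
Then ∠Z = 180° − ∠X − ∠Y ≈ 78.86°.

∠Z ≈ 78.863°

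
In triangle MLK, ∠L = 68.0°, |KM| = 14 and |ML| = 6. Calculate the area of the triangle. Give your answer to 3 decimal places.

41.987

Law of sines: sin K = |ML|·sin L/|KM| ≈ 0.39736.
Since |KM| ≥ |ML|, only the acute value applies: ∠K ≈ 23.41°.
Then ∠M = 180° − ∠L − ∠K ≈ 88.59°.
Law of sines gives |LK| = |KM|·sin M/sin L ≈ 15.095.
Area = ½·|KM|·|ML|·sin M ≈ 41.987.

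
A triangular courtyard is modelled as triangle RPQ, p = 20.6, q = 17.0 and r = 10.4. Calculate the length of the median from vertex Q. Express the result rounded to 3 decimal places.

m_Q ≈ 13.929

Median from Q: ½√(2·r² + 2·p² − q²) ≈ 13.929.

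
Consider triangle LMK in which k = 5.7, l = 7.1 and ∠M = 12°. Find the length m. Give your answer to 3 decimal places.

By the law of cosines, m² = k² + l² − 2·k·l·cos M = 3.7287, so m ≈ 1.931.

1.931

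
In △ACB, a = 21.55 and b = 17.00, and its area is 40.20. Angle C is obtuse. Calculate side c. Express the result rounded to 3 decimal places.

From area = ½·b·a·sin C, we get sin C = 2·area/(b·a) ≈ 0.21946.
Taking the obtuse solution, ∠C ≈ 167.32°.
Law of cosines then gives c ≈ 38.318.

38.318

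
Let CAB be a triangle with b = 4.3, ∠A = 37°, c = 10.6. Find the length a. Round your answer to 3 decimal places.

7.619

By the law of cosines, a² = b² + c² − 2·b·c·cos A = 58.046, so a ≈ 7.6188.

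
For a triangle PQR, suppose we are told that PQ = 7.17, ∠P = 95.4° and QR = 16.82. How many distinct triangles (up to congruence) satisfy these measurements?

PQ·sin P = 7.17·sin(95.4°) ≈ 7.138.
Since ∠P is not acute, a triangle exists only if QR > PQ; here QR > PQ, so there is exactly one triangle.

1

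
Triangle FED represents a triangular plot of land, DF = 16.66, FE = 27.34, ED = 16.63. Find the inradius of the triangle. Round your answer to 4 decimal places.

Semiperimeter s = (16.63 + 16.66 + 27.34)/2 = 30.315.
Heron's formula: area = √(30.315·13.685·13.655·2.975) ≈ 129.82.
Inradius = area/s = 129.82/30.315 ≈ 4.2824.

4.2824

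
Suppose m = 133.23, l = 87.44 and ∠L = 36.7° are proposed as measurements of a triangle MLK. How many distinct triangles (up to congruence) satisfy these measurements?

m·sin L = 133.23·sin(36.7°) ≈ 79.62.
Since m sin L < l < m (79.62 < 87.44 < 133.23), two triangles exist.

2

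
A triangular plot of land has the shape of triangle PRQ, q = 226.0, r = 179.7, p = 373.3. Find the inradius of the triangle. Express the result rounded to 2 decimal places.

Semiperimeter s = (373.3 + 179.7 + 226)/2 = 389.5.
Heron's formula: area = √(389.5·16.2·209.8·163.5) ≈ 14712.
Inradius = area/s = 14712/389.5 ≈ 37.772.

37.77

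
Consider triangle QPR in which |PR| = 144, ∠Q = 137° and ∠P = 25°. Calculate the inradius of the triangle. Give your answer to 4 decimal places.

The third angle is ∠R = 180° − ∠Q − ∠P = 18.00°.
Law of sines: |RQ| = |PR|·sin P/sin Q ≈ 89.233.
Law of sines: |QP| = |PR|·sin R/sin Q ≈ 65.247.
Area = ½·|PR|·|RQ|·sin R ≈ 1985.4.
Semiperimeter s = (144+89.233+65.247)/2 = 149.24.
Inradius = area/s = 1985.4/149.24 ≈ 13.303.

r ≈ 13.3032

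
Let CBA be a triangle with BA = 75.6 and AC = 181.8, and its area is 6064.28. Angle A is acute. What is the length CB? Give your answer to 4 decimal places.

160.7369

From area = ½·BA·AC·sin A, we get sin A = 2·area/(BA·AC) ≈ 0.88246.
Taking the acute solution, ∠A ≈ 61.94°.
Law of cosines then gives CB ≈ 160.74.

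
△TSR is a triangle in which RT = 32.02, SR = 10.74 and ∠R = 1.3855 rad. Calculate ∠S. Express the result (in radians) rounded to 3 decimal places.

By the law of cosines, TS² = SR² + RT² − 2·SR·RT·cos R = 1013.9, so TS ≈ 31.842.
Law of cosines again: cos S = (TS² + SR² − RT²)/(2·TS·SR) ≈ 0.15202, so ∠S ≈ 1.4182 rad.

1.418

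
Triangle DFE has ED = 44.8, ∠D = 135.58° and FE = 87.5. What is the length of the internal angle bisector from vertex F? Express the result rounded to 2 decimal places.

Law of sines: sin F = ED·sin D/FE ≈ 0.35836.
Since FE ≥ ED, only the acute value applies: ∠F ≈ 21.00°.
Then ∠E = 180° − ∠D − ∠F ≈ 23.42°.
Law of sines gives DF = FE·sin E/sin D ≈ 49.691.
The bisector from F has length 2·DF·FE·cos(∠F/2)/(DF+FE) ≈ 62.324.

62.32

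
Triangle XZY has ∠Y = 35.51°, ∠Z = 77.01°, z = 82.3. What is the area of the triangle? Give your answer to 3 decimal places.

area ≈ 1864.838

The third angle is ∠X = 180° − ∠Z − ∠Y = 67.48°.
Law of sines: x = z·sin X/sin Z ≈ 78.021.
Law of sines: y = z·sin Y/sin Z ≈ 49.059.
Area = ½·z·x·sin Y ≈ 1864.8.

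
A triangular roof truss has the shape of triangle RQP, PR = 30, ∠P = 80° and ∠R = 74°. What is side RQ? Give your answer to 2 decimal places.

67.40

The third angle is ∠Q = 180° − ∠P − ∠R = 26.00°.
Law of sines: RQ = PR·sin P/sin Q ≈ 67.395.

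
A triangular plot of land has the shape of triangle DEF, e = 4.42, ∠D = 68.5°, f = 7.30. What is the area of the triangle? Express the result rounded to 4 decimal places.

15.0104

Area = ½·e·f·sin D ≈ 15.01.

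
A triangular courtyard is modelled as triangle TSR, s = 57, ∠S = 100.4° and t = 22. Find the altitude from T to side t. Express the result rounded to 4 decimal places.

Law of sines: sin T = t·sin S/s ≈ 0.37962.
Since s ≥ t, only the acute value applies: ∠T ≈ 22.31°.
Then ∠R = 180° − ∠S − ∠T ≈ 57.29°.
Law of sines gives r = s·sin R/sin S ≈ 48.762.
Area = ½·s·t·sin R ≈ 527.57.
The altitude from T has length 2·area/t ≈ 47.961.

h_T ≈ 47.9605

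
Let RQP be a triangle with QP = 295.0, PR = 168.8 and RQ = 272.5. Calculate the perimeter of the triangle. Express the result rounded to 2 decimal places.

736.30

Perimeter = 295 + 168.8 + 272.5 = 736.3.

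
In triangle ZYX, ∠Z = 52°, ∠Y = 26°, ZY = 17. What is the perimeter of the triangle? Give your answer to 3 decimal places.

The third angle is ∠X = 180° − ∠Z − ∠Y = 102.00°.
Law of sines: YX = ZY·sin Z/sin X ≈ 13.695.
Law of sines: XZ = ZY·sin Y/sin X ≈ 7.6188.
Semiperimeter s = (13.695+7.6188+17)/2 = 19.157.
Perimeter = 13.695 + 7.6188 + 17 = 38.314.

38.314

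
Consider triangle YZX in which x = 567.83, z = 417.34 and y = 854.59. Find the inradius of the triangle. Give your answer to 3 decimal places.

r ≈ 112.059

Semiperimeter s = (854.59 + 417.34 + 567.83)/2 = 919.88.
Heron's formula: area = √(919.88·65.29·502.54·352.05) ≈ 1.0308e+05.
Inradius = area/s = 1.0308e+05/919.88 ≈ 112.06.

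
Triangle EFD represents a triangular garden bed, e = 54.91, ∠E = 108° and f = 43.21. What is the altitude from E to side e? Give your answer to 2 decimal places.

Law of sines: sin F = f·sin E/e ≈ 0.74841.
Since e ≥ f, only the acute value applies: ∠F ≈ 48.45°.
Then ∠D = 180° − ∠E − ∠F ≈ 23.55°.
Law of sines gives d = e·sin D/sin E ≈ 23.066.
Area = ½·e·f·sin D ≈ 473.94.
The altitude from E has length 2·area/e ≈ 17.263.

17.26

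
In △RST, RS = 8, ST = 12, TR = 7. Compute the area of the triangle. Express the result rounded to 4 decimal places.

Semiperimeter s = (12 + 7 + 8)/2 = 13.5.
Heron's formula: area = √(13.5·1.5·6.5·5.5) ≈ 26.906.

26.9061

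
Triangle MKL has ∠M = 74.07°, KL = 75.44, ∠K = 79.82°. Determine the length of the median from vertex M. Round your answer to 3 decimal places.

The third angle is ∠L = 180° − ∠M − ∠K = 26.11°.
Law of sines: LM = KL·sin K/sin M ≈ 77.218.
Law of sines: MK = KL·sin L/sin M ≈ 34.527.
Median from M: ½√(2·LM² + 2·MK² − KL²) ≈ 46.417.

m_M ≈ 46.417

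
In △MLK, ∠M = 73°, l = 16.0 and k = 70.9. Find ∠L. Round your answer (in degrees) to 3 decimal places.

By the law of cosines, m² = l² + k² − 2·l·k·cos M = 4619.5, so m ≈ 67.967.
Law of cosines again: cos L = (k² + m² − l²)/(2·k·m) ≈ 0.97433, so ∠L ≈ 13.01°.

13.010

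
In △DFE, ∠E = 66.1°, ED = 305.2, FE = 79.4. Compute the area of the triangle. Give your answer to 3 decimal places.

11077.503

Area = ½·FE·ED·sin E ≈ 11078.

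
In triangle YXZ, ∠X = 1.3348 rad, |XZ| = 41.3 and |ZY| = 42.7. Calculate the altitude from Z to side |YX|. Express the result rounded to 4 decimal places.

Law of sines: sin Y = |XZ|·sin X/|ZY| ≈ 0.94040.
Since |ZY| ≥ |XZ|, only the acute value applies: ∠Y ≈ 1.2238 rad.
Then ∠Z = π − ∠X − ∠Y ≈ 0.5830 rad.
Law of sines gives |YX| = |ZY|·sin Z/sin X ≈ 24.177.
Area = ½·|ZY|·|XZ|·sin Z ≈ 485.42.
The altitude from Z has length 2·area/|YX| ≈ 40.155.

40.1552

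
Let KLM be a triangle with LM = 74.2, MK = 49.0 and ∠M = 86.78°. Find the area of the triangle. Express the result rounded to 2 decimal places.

Area = ½·LM·MK·sin M ≈ 1815.

1815.03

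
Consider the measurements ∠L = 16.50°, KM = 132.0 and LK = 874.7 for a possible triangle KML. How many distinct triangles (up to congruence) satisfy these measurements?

0

LK·sin L = 874.7·sin(16.50°) ≈ 248.4.
Since KM = 132.0 < 248.4 = LK sin L, no triangle exists.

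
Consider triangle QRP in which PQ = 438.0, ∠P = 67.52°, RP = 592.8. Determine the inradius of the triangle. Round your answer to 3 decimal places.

r ≈ 148.288

By the law of cosines, QR² = RP² + PQ² − 2·RP·PQ·cos P = 3.447e+05, so QR ≈ 587.11.
Area = ½·RP·PQ·sin P ≈ 1.1996e+05.
Semiperimeter s = (592.8+438+587.11)/2 = 808.96.
Inradius = area/s = 1.1996e+05/808.96 ≈ 148.29.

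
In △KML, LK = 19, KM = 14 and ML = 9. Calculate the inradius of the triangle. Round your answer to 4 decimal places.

r ≈ 2.8284

Semiperimeter s = (9 + 19 + 14)/2 = 21.
Heron's formula: area = √(21·12·2·7) ≈ 59.397.
Inradius = area/s = 59.397/21 ≈ 2.8284.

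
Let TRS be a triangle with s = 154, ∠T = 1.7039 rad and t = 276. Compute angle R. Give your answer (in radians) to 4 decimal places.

Law of sines: sin S = s·sin T/t ≈ 0.55304.
Since t ≥ s, only the acute value applies: ∠S ≈ 0.5860 rad.
Then ∠R = π − ∠T − ∠S ≈ 0.8517 rad.

0.8517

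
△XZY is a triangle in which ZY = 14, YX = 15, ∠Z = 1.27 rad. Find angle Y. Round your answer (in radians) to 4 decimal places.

Law of sines: sin X = ZY·sin Z/YX ≈ 0.89143.
Since YX ≥ ZY, only the acute value applies: ∠X ≈ 1.100 rad.
Then ∠Y = π − ∠Z − ∠X ≈ 0.771 rad.

∠Y ≈ 0.7711 rad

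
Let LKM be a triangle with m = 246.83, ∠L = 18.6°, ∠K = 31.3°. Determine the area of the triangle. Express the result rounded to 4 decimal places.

The third angle is ∠M = 180° − ∠L − ∠K = 130.10°.
Law of sines: l = m·sin L/sin M ≈ 102.92.
Law of sines: k = m·sin K/sin M ≈ 167.64.
Area = ½·m·l·sin K ≈ 6599.1.

6599.1179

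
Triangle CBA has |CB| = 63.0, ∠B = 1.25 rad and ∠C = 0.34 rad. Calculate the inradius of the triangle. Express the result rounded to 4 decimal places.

8.7359

The third angle is ∠A = π − ∠C − ∠B = 1.552 rad.
Law of sines: |BA| = |CB|·sin C/sin A ≈ 21.014.
Law of sines: |AC| = |CB|·sin B/sin A ≈ 59.797.
Area = ½·|CB|·|BA|·sin B ≈ 628.16.
Semiperimeter s = (21.014+59.797+63)/2 = 71.905.
Inradius = area/s = 628.16/71.905 ≈ 8.7359.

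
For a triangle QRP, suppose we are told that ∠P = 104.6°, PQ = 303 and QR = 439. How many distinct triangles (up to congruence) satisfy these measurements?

PQ·sin P = 303·sin(104.6°) ≈ 293.2.
Since ∠P is not acute, a triangle exists only if QR > PQ; here QR > PQ, so there is exactly one triangle.

1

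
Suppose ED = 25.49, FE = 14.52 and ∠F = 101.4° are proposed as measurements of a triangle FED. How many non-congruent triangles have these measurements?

FE·sin F = 14.52·sin(101.4°) ≈ 14.23.
Since ∠F is not acute, a triangle exists only if ED > FE; here ED > FE, so there is exactly one triangle.

1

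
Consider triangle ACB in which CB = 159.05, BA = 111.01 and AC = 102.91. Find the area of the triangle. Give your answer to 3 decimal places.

Semiperimeter s = (159.05 + 111.01 + 102.91)/2 = 186.49.
Heron's formula: area = √(186.49·27.435·75.475·83.575) ≈ 5680.9.

area ≈ 5680.861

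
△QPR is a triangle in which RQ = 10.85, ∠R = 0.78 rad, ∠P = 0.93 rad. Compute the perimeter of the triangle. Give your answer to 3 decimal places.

perimeter ≈ 33.773

The third angle is ∠Q = π − ∠P − ∠R = 1.432 rad.
Law of sines: PR = RQ·sin Q/sin P ≈ 13.404.
Law of sines: QP = RQ·sin R/sin P ≈ 9.519.
Semiperimeter s = (13.404+10.85+9.519)/2 = 16.887.
Perimeter = 13.404 + 10.85 + 9.519 = 33.773.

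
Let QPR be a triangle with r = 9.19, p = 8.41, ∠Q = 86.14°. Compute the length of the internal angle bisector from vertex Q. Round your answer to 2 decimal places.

By the law of cosines, q² = p² + r² − 2·p·r·cos Q = 144.78, so q ≈ 12.032.
The bisector from Q has length 2·p·r·cos(∠Q/2)/(p+r) ≈ 6.4159.

6.42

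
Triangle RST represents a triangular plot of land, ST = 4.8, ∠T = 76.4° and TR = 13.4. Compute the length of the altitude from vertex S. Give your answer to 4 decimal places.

By the law of cosines, RS² = ST² + TR² − 2·ST·TR·cos T = 172.35, so RS ≈ 13.128.
Area = ½·ST·TR·sin T ≈ 31.258.
The altitude from S has length 2·area/TR ≈ 4.6654.

4.6654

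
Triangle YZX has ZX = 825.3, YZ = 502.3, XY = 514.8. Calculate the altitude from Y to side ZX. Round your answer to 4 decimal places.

Semiperimeter s = (825.3 + 514.8 + 502.3)/2 = 921.2.
Heron's formula: area = √(921.2·95.9·406.4·418.9) ≈ 1.2264e+05.
The altitude from Y has length 2·area/ZX ≈ 297.19.

297.1915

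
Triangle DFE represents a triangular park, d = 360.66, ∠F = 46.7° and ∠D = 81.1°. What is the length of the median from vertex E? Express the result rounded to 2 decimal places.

282.01

The third angle is ∠E = 180° − ∠D − ∠F = 52.20°.
Law of sines: f = d·sin F/sin D ≈ 265.68.
Law of sines: e = d·sin E/sin D ≈ 288.45.
Median from E: ½√(2·d² + 2·f² − e²) ≈ 282.01.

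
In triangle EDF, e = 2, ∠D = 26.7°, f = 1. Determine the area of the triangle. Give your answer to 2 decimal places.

0.45

Area = ½·f·e·sin D ≈ 0.44932.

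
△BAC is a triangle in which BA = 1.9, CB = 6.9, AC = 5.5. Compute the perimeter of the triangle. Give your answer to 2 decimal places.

perimeter ≈ 14.30

Perimeter = 5.5 + 6.9 + 1.9 = 14.3.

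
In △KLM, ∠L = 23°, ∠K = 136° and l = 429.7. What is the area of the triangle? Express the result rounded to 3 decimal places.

area ≈ 58819.745

The third angle is ∠M = 180° − ∠K − ∠L = 21.00°.
Law of sines: k = l·sin K/sin L ≈ 763.94.
Law of sines: m = l·sin M/sin L ≈ 394.11.
Area = ½·l·k·sin M ≈ 58820.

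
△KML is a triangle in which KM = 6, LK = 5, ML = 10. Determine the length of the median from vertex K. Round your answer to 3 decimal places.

2.345

Median from K: ½√(2·LK² + 2·KM² − ML²) ≈ 2.3452.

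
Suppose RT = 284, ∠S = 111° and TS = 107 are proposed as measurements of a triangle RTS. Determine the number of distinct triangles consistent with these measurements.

TS·sin S = 107·sin(111°) ≈ 99.89.
Since ∠S is not acute, a triangle exists only if RT > TS; here RT > TS, so there is exactly one triangle.

1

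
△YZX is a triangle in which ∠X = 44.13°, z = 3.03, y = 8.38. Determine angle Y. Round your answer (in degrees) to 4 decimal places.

By the law of cosines, x² = y² + z² − 2·y·z·cos X = 42.955, so x ≈ 6.554.
Law of cosines again: cos Y = (z² + x² − y²)/(2·z·x) ≈ -0.45542, so ∠Y ≈ 117.09°.

117.0920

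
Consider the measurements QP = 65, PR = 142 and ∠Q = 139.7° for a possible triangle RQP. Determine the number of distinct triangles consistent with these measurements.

QP·sin Q = 65·sin(139.7°) ≈ 42.04.
Since ∠Q is not acute, a triangle exists only if PR > QP; here PR > QP, so there is exactly one triangle.

1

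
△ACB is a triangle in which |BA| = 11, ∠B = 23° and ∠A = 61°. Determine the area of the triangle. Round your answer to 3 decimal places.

20.789

The third angle is ∠C = 180° − ∠B − ∠A = 96.00°.
Law of sines: |CB| = |BA|·sin A/sin C ≈ 9.6738.
Law of sines: |AC| = |BA|·sin B/sin C ≈ 4.3217.
Area = ½·|BA|·|CB|·sin B ≈ 20.789.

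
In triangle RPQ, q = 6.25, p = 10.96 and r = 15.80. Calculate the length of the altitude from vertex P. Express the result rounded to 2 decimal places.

Semiperimeter s = (15.8 + 10.96 + 6.25)/2 = 16.505.
Heron's formula: area = √(16.505·0.705·5.545·10.255) ≈ 25.723.
The altitude from P has length 2·area/p ≈ 4.694.

4.69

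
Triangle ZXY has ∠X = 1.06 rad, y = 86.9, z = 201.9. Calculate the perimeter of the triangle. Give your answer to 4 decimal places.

By the law of cosines, x² = y² + z² − 2·y·z·cos X = 31161, so x ≈ 176.52.
Semiperimeter s = (201.9+176.52+86.9)/2 = 232.66.
Perimeter = 201.9 + 176.52 + 86.9 = 465.32.

465.3236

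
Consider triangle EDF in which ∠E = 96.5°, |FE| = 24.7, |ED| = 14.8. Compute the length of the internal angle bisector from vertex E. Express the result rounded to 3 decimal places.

12.325

By the law of cosines, |DF|² = |FE|² + |ED|² − 2·|FE|·|ED|·cos E = 911.9, so |DF| ≈ 30.198.
The bisector from E has length 2·|FE|·|ED|·cos(∠E/2)/(|FE|+|ED|) ≈ 12.325.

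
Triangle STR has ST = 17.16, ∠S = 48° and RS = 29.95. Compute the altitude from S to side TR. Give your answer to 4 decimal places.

17.0181

By the law of cosines, TR² = RS² + ST² − 2·RS·ST·cos S = 503.68, so TR ≈ 22.443.
Area = ½·RS·ST·sin S ≈ 190.97.
The altitude from S has length 2·area/TR ≈ 17.018.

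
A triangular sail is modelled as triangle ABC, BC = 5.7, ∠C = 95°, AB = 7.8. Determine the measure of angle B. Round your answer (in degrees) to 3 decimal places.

∠B ≈ 38.282°

Law of sines: sin A = BC·sin C/AB ≈ 0.72799.
Since AB ≥ BC, only the acute value applies: ∠A ≈ 46.72°.
Then ∠B = 180° − ∠C − ∠A ≈ 38.28°.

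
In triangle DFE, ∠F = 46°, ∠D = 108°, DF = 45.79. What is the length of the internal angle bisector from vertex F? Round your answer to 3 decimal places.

57.703

The third angle is ∠E = 180° − ∠D − ∠F = 26.00°.
Law of sines: FE = DF·sin D/sin E ≈ 99.342.
Law of sines: ED = DF·sin F/sin E ≈ 75.139.
The bisector from F has length 2·DF·FE·cos(∠F/2)/(DF+FE) ≈ 57.703.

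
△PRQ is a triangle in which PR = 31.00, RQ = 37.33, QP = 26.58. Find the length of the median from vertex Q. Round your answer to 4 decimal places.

Median from Q: ½√(2·RQ² + 2·QP² − PR²) ≈ 28.456.

m_Q ≈ 28.4563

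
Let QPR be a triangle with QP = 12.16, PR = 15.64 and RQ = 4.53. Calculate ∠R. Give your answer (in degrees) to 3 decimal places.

By the law of cosines, cos R = (PR² + RQ² − QP²) / (2·PR·RQ) ≈ 0.82757, so ∠R ≈ 34.15°.

34.150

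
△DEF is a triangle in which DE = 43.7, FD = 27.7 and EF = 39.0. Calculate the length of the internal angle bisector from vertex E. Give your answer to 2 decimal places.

t_E ≈ 38.90

By the law of cosines, cos E = (DE² + EF² − FD²) / (2·DE·EF) ≈ 0.78138, so ∠E ≈ 38.61°.
The bisector from E has length 2·DE·EF·cos(∠E/2)/(DE+EF) ≈ 38.899.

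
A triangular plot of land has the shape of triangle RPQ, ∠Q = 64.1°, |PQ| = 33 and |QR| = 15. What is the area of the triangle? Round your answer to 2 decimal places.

Area = ½·|PQ|·|QR|·sin Q ≈ 222.64.

area ≈ 222.64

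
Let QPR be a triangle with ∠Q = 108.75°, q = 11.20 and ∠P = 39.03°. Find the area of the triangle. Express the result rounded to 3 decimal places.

area ≈ 22.239

The third angle is ∠R = 180° − ∠Q − ∠P = 32.22°.
Law of sines: p = q·sin P/sin Q ≈ 7.4482.
Law of sines: r = q·sin R/sin Q ≈ 6.3062.
Area = ½·q·p·sin R ≈ 22.239.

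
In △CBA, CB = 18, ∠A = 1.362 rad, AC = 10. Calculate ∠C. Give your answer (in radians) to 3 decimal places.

1.205

Law of sines: sin B = AC·sin A/CB ≈ 0.54349.
Since CB ≥ AC, only the acute value applies: ∠B ≈ 0.575 rad.
Then ∠C = π − ∠A − ∠B ≈ 1.205 rad.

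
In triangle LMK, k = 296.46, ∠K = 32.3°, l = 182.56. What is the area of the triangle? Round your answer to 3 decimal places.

Law of sines: sin L = l·sin K/k ≈ 0.32905.
Since k ≥ l, only the acute value applies: ∠L ≈ 19.21°.
Then ∠M = 180° − ∠K − ∠L ≈ 128.49°.
Law of sines gives m = k·sin M/sin K ≈ 434.26.
Area = ½·k·l·sin M ≈ 21181.

area ≈ 21181.399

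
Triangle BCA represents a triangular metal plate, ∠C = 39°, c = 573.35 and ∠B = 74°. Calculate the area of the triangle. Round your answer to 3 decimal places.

The third angle is ∠A = 180° − ∠B − ∠C = 67.00°.
Law of sines: b = c·sin B/sin C ≈ 875.77.
Law of sines: a = c·sin A/sin C ≈ 838.64.
Area = ½·c·b·sin A ≈ 2.311e+05.

area ≈ 231102.984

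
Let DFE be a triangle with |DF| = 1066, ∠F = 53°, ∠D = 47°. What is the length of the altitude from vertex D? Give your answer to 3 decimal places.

The third angle is ∠E = 180° − ∠D − ∠F = 80.00°.
Law of sines: |FE| = |DF|·sin D/sin E ≈ 791.65.
Law of sines: |ED| = |DF|·sin F/sin E ≈ 864.48.
Area = ½·|DF|·|FE|·sin F ≈ 3.3698e+05.
The altitude from D has length 2·area/|FE| ≈ 851.35.

h_D ≈ 851.345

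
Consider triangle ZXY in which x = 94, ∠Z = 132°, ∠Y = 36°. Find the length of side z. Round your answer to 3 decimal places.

The third angle is ∠X = 180° − ∠Y − ∠Z = 12.00°.
Law of sines: z = x·sin Z/sin X ≈ 335.99.

335.987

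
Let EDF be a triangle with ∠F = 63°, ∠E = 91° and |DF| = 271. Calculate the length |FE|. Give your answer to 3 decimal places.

118.817

The third angle is ∠D = 180° − ∠F − ∠E = 26.00°.
Law of sines: |FE| = |DF|·sin D/sin E ≈ 118.82.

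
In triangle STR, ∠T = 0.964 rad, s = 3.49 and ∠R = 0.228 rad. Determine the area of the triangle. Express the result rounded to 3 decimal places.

The third angle is ∠S = π − ∠T − ∠R = 1.950 rad.
Law of sines: t = s·sin T/sin S ≈ 3.0857.
Law of sines: r = s·sin R/sin S ≈ 0.84903.
Area = ½·s·t·sin R ≈ 1.2171.

area ≈ 1.217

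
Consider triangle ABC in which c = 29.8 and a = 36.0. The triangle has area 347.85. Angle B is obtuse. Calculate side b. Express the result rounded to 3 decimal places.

61.784

From area = ½·c·a·sin B, we get sin B = 2·area/(c·a) ≈ 0.64849.
Taking the obtuse solution, ∠B ≈ 139.57°.
Law of cosines then gives b ≈ 61.784.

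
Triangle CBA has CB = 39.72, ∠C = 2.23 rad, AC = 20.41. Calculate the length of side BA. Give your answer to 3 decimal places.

54.656

By the law of cosines, BA² = AC² + CB² − 2·AC·CB·cos C = 2987.3, so BA ≈ 54.656.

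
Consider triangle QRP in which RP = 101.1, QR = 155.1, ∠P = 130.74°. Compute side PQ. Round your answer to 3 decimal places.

Law of sines: sin Q = RP·sin P/QR ≈ 0.49388.
Since QR ≥ RP, only the acute value applies: ∠Q ≈ 29.60°.
Then ∠R = 180° − ∠P − ∠Q ≈ 19.66°.
Law of sines gives PQ = QR·sin R/sin P ≈ 68.883.

68.883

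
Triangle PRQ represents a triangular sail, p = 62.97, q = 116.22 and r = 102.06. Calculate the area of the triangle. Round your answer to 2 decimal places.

Semiperimeter s = (62.97 + 102.06 + 116.22)/2 = 140.62.
Heron's formula: area = √(140.62·77.655·38.565·24.405) ≈ 3205.9.

3205.92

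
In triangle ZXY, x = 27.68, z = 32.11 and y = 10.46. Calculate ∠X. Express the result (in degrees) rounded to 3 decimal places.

∠X ≈ 56.139°

By the law of cosines, cos X = (y² + z² − x²) / (2·y·z) ≈ 0.55718, so ∠X ≈ 56.14°.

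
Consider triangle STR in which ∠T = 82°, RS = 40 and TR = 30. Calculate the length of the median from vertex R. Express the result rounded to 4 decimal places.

31.7863

Law of sines: sin S = TR·sin T/RS ≈ 0.74270.
Since RS ≥ TR, only the acute value applies: ∠S ≈ 47.96°.
Then ∠R = 180° − ∠T − ∠S ≈ 50.04°.
Law of sines gives ST = RS·sin R/sin T ≈ 30.96.
Median from R: ½√(2·TR² + 2·RS² − ST²) ≈ 31.786.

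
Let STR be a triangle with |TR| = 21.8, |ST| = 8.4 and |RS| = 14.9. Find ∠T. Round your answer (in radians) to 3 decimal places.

By the law of cosines, cos T = (|ST|² + |TR|² − |RS|²) / (2·|ST|·|TR|) ≈ 0.88409, so ∠T ≈ 0.486 rad.

∠T ≈ 0.486 rad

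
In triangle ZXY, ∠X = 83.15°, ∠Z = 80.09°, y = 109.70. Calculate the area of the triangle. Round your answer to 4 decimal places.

20408.1263

The third angle is ∠Y = 180° − ∠Z − ∠X = 16.76°.
Law of sines: z = y·sin Z/sin Y ≈ 374.75.
Law of sines: x = y·sin X/sin Y ≈ 377.71.
Area = ½·y·z·sin X ≈ 20408.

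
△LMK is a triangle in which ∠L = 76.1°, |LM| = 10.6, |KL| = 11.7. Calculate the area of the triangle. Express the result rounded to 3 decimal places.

Area = ½·|KL|·|LM|·sin L ≈ 60.194.

area ≈ 60.194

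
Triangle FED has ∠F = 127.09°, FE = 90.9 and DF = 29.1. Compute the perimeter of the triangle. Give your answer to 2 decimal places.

By the law of cosines, ED² = DF² + FE² − 2·DF·FE·cos F = 12300, so ED ≈ 110.91.
Semiperimeter s = (110.91+29.1+90.9)/2 = 115.45.
Perimeter = 110.91 + 29.1 + 90.9 = 230.91.

perimeter ≈ 230.91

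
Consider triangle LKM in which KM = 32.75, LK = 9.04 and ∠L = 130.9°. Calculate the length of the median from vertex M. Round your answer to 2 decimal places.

29.27

Law of sines: sin M = LK·sin L/KM ≈ 0.20864.
Since KM ≥ LK, only the acute value applies: ∠M ≈ 12.04°.
Then ∠K = 180° − ∠L − ∠M ≈ 37.06°.
Law of sines gives ML = KM·sin K/sin L ≈ 26.11.
Median from M: ½√(2·KM² + 2·ML² − LK²) ≈ 29.27.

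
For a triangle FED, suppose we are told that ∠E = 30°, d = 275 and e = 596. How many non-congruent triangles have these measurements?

d·sin E = 275·sin(30°) ≈ 137.5.
Since e ≥ d, exactly one triangle exists.

1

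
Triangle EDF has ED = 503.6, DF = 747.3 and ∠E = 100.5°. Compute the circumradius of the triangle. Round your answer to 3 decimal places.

380.013

Law of sines: sin F = ED·sin E/DF ≈ 0.66261.
Since DF ≥ ED, only the acute value applies: ∠F ≈ 41.50°.
Then ∠D = 180° − ∠E − ∠F ≈ 38.00°.
Law of sines gives FE = DF·sin D/sin E ≈ 467.93.
Circumradius = DF/(2 sin E) ≈ 380.01.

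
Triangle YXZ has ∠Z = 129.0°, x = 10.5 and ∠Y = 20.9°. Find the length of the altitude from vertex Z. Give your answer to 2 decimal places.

3.75

The third angle is ∠X = 180° − ∠Z − ∠Y = 30.10°.
Law of sines: y = x·sin Y/sin X ≈ 7.4689.
Law of sines: z = x·sin Z/sin X ≈ 16.271.
Area = ½·x·y·sin Z ≈ 30.473.
The altitude from Z has length 2·area/z ≈ 3.7457.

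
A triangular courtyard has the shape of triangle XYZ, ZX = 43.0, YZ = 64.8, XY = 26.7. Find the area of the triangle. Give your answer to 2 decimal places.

402.51

Semiperimeter s = (64.8 + 43 + 26.7)/2 = 67.25.
Heron's formula: area = √(67.25·2.45·24.25·40.55) ≈ 402.51.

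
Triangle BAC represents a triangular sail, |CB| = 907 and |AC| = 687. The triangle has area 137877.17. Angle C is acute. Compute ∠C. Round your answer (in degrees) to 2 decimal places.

From area = ½·|AC|·|CB|·sin C, we get sin C = 2·area/(|AC|·|CB|) ≈ 0.44255.
Taking the acute solution, ∠C ≈ 26.27°.

26.27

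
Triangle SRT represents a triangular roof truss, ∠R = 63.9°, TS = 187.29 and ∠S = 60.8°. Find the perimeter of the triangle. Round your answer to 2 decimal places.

The third angle is ∠T = 180° − ∠S − ∠R = 55.30°.
Law of sines: RT = TS·sin S/sin R ≈ 182.05.
Law of sines: SR = TS·sin T/sin R ≈ 171.46.
Semiperimeter s = (182.05+187.29+171.46)/2 = 270.4.
Perimeter = 182.05 + 187.29 + 171.46 = 540.81.

540.81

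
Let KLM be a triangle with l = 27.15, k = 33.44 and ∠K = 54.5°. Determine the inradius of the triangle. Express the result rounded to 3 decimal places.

r ≈ 8.902

Law of sines: sin L = l·sin K/k ≈ 0.66098.
Since k ≥ l, only the acute value applies: ∠L ≈ 41.37°.
Then ∠M = 180° − ∠K − ∠L ≈ 84.13°.
Law of sines gives m = k·sin M/sin K ≈ 40.86.
Area = ½·k·l·sin M ≈ 451.56.
Semiperimeter s = (33.44+27.15+40.86)/2 = 50.725.
Inradius = area/s = 451.56/50.725 ≈ 8.9022.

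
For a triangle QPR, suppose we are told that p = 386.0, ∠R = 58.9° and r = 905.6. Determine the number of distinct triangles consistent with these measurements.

p·sin R = 386.0·sin(58.9°) ≈ 330.5.
Since r ≥ p, exactly one triangle exists.

1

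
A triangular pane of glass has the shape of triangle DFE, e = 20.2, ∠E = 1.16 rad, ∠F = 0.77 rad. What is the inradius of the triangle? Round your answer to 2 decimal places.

5.16

The third angle is ∠D = π − ∠F − ∠E = 1.212 rad.
Law of sines: d = e·sin D/sin E ≈ 20.627.
Law of sines: f = e·sin F/sin E ≈ 15.338.
Area = ½·e·d·sin F ≈ 145.03.
Semiperimeter s = (20.627+15.338+20.2)/2 = 28.082.
Inradius = area/s = 145.03/28.082 ≈ 5.1643.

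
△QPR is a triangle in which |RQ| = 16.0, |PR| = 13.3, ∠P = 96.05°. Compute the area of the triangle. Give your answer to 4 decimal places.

area ≈ 50.2743

Law of sines: sin Q = |PR|·sin P/|RQ| ≈ 0.82662.
Since |RQ| ≥ |PR|, only the acute value applies: ∠Q ≈ 55.75°.
Then ∠R = 180° − ∠P − ∠Q ≈ 28.20°.
Law of sines gives |QP| = |RQ|·sin R/sin P ≈ 7.6024.
Area = ½·|RQ|·|PR|·sin R ≈ 50.274.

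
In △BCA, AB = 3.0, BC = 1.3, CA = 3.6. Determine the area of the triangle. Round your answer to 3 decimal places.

Semiperimeter s = (3.6 + 3 + 1.3)/2 = 3.95.
Heron's formula: area = √(3.95·0.35·0.95·2.65) ≈ 1.8656.

1.866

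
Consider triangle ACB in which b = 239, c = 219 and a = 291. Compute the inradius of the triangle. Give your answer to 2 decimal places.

r ≈ 68.54

Semiperimeter s = (291 + 219 + 239)/2 = 374.5.
Heron's formula: area = √(374.5·83.5·155.5·135.5) ≈ 25669.
Inradius = area/s = 25669/374.5 ≈ 68.541.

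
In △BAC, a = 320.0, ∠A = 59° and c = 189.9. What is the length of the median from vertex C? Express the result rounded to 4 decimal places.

m_C ≈ 334.4631

Law of sines: sin C = c·sin A/a ≈ 0.50868.
Since a ≥ c, only the acute value applies: ∠C ≈ 30.58°.
Then ∠B = 180° − ∠A − ∠C ≈ 90.42°.
Law of sines gives b = a·sin B/sin A ≈ 373.31.
Median from C: ½√(2·b² + 2·a² − c²) ≈ 334.46.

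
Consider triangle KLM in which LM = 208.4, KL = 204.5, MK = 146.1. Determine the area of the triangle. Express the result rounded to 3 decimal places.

14100.492

Semiperimeter s = (208.4 + 146.1 + 204.5)/2 = 279.5.
Heron's formula: area = √(279.5·71.1·133.4·75) ≈ 14100.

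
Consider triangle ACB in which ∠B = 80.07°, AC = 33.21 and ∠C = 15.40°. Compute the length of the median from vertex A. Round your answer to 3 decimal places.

The third angle is ∠A = 180° − ∠C − ∠B = 84.53°.
Law of sines: CB = AC·sin A/sin B ≈ 33.562.
Law of sines: BA = AC·sin C/sin B ≈ 8.9532.
Median from A: ½√(2·BA² + 2·AC² − CB²) ≈ 17.605.

m_A ≈ 17.605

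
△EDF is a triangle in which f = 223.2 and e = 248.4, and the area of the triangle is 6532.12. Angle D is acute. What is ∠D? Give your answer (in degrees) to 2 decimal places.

∠D ≈ 13.63°

From area = ½·f·e·sin D, we get sin D = 2·area/(f·e) ≈ 0.23563.
Taking the acute solution, ∠D ≈ 13.63°.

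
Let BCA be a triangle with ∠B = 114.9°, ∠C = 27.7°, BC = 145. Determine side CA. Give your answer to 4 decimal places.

The third angle is ∠A = 180° − ∠B − ∠C = 37.40°.
Law of sines: CA = BC·sin B/sin A ≈ 216.54.

216.5404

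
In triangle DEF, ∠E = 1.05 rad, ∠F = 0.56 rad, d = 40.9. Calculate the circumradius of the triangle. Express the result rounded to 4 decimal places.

The third angle is ∠D = π − ∠E − ∠F = 1.532 rad.
Law of sines: e = d·sin E/sin D ≈ 35.505.
Law of sines: f = d·sin F/sin D ≈ 21.742.
Circumradius = d/(2 sin D) ≈ 20.466.

20.4657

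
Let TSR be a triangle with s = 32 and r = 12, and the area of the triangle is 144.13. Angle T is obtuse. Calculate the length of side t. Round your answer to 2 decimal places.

40.93

From area = ½·s·r·sin T, we get sin T = 2·area/(s·r) ≈ 0.75068.
Taking the obtuse solution, ∠T ≈ 131.35°.
Law of cosines then gives t ≈ 40.932.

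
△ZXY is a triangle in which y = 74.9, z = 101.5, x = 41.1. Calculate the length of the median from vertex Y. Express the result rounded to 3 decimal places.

67.773

Median from Y: ½√(2·z² + 2·x² − y²) ≈ 67.773.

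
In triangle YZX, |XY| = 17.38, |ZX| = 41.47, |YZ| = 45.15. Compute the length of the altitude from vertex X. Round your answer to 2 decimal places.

h_X ≈ 15.96

Semiperimeter s = (41.47 + 17.38 + 45.15)/2 = 52.
Heron's formula: area = √(52·10.53·34.62·6.85) ≈ 360.35.
The altitude from X has length 2·area/|YZ| ≈ 15.962.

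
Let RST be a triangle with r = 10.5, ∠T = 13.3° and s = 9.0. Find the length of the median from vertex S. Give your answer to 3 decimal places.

By the law of cosines, t² = r² + s² − 2·r·s·cos T = 7.3192, so t ≈ 2.7054.
Median from S: ½√(2·t² + 2·r² − s²) ≈ 6.2076.

6.208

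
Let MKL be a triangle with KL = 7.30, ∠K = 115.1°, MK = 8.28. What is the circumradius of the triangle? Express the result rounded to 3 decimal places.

By the law of cosines, LM² = MK² + KL² − 2·MK·KL·cos K = 173.13, so LM ≈ 13.158.
Area = ½·MK·KL·sin K ≈ 27.368.
Circumradius = LM/(2 sin K) ≈ 7.265.

R ≈ 7.265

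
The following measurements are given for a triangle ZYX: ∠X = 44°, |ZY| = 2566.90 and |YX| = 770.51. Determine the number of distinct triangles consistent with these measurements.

1

|YX|·sin X = 770.51·sin(44°) ≈ 535.2.
Since |ZY| ≥ |YX|, exactly one triangle exists.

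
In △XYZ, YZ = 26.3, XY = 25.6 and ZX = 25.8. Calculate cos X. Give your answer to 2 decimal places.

cos X ≈ 0.48

By the law of cosines, cos X = (ZX² + XY² − YZ²) / (2·ZX·XY) ≈ 0.47640, so ∠X ≈ 61.55°.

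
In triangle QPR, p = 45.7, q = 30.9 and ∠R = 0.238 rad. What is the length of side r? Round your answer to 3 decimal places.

17.282

By the law of cosines, r² = q² + p² − 2·q·p·cos R = 298.65, so r ≈ 17.282.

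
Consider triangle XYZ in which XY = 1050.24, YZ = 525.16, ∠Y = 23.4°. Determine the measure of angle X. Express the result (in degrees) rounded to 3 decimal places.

By the law of cosines, ZX² = XY² + YZ² − 2·XY·YZ·cos Y = 3.6643e+05, so ZX ≈ 605.34.
Law of cosines again: cos X = (ZX² + XY² − YZ²)/(2·ZX·XY) ≈ 0.93877, so ∠X ≈ 20.15°.

20.154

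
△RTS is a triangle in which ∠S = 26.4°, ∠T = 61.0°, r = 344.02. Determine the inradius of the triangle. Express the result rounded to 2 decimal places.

57.71

The third angle is ∠R = 180° − ∠T − ∠S = 92.60°.
Law of sines: t = r·sin T/sin R ≈ 301.2.
Law of sines: s = r·sin S/sin R ≈ 153.12.
Area = ½·r·t·sin S ≈ 23036.
Semiperimeter p = (344.02+301.2+153.12)/2 = 399.17.
Inradius = area/p = 23036/399.17 ≈ 57.71.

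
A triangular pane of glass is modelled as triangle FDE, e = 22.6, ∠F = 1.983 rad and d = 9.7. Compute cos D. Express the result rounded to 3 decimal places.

By the law of cosines, f² = d² + e² − 2·d·e·cos F = 780.5, so f ≈ 27.937.
Law of cosines again: cos D = (e² + f² − d²)/(2·e·f) ≈ 0.94805, so ∠D ≈ 0.324 rad.

cos D ≈ 0.948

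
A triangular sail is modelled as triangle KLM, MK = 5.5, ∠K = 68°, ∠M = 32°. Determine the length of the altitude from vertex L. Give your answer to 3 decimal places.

The third angle is ∠L = 180° − ∠M − ∠K = 80.00°.
Law of sines: LM = MK·sin K/sin L ≈ 5.1782.
Law of sines: KL = MK·sin M/sin L ≈ 2.9595.
Area = ½·MK·LM·sin M ≈ 7.546.
The altitude from L has length 2·area/MK ≈ 2.744.

2.744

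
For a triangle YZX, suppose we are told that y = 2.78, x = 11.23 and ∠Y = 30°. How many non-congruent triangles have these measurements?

x·sin Y = 11.23·sin(30°) ≈ 5.615.
Since y = 2.78 < 5.615 = x sin Y, no triangle exists.

0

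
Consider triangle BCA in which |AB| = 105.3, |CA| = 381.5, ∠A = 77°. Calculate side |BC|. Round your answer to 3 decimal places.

372.232

By the law of cosines, |BC|² = |CA|² + |AB|² − 2·|CA|·|AB|·cos A = 1.3856e+05, so |BC| ≈ 372.23.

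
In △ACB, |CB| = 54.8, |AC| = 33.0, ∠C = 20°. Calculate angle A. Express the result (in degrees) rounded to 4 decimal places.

By the law of cosines, |BA|² = |AC|² + |CB|² − 2·|AC|·|CB|·cos C = 693.36, so |BA| ≈ 26.332.
Law of cosines again: cos A = (|BA|² + |AC|² − |CB|²)/(2·|BA|·|AC|) ≈ -0.70239, so ∠A ≈ 134.62°.

134.6191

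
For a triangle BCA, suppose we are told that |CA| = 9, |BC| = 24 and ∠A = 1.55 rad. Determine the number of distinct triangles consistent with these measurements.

|CA|·sin A = 9·sin(1.55 rad) ≈ 8.998.
Since |BC| ≥ |CA|, exactly one triangle exists.

1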